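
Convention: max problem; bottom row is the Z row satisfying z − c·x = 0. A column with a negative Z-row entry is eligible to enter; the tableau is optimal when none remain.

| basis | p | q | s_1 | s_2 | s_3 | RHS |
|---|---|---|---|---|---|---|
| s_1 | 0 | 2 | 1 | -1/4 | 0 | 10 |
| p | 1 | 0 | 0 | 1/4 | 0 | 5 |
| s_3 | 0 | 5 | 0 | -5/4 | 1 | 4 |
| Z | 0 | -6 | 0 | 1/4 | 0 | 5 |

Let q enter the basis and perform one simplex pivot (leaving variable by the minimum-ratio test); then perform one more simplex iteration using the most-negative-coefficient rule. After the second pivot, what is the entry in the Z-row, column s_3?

Ratio test on column q — row 1: 10/2 = 5; row 2: entry 0 ≤ 0; row 3: 4/5 = 4/5. Minimum is 4/5 at row 3 (s_3 leaves); pivot element 5.
Divide row 3 by 5; eliminate column q from the other rows.
Second iteration: most negative Z-row entry is -5/4 in column s_2, so s_2 enters.
Ratio test on column s_2 — row 1: (42/5)/(1/4) = 168/5; row 2: 5/(1/4) = 20; row 3: entry -1/4 ≤ 0. Minimum is 20 at row 2 (p leaves); pivot element 1/4.
Divide row 2 by 1/4; eliminate column s_2 from the other rows.
After both pivots, the entry at the Z-row, column s_3 is 6/5.

6/5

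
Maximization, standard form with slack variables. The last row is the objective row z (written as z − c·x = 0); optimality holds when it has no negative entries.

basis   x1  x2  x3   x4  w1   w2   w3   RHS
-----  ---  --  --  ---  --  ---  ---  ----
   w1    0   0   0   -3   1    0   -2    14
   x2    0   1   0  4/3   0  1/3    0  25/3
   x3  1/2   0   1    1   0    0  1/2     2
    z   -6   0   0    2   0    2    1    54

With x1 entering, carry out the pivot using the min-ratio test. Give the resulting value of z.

Ratio test on column x1 — row 1: entry 0 ≤ 0; row 2: entry 0 ≤ 0; row 3: 2/(1/2) = 4. Minimum is 4 at row 3 (x3 leaves); pivot element 1/2.
Pivot on row 3; the z-row RHS becomes 54 − (-6)·4 = 78.

78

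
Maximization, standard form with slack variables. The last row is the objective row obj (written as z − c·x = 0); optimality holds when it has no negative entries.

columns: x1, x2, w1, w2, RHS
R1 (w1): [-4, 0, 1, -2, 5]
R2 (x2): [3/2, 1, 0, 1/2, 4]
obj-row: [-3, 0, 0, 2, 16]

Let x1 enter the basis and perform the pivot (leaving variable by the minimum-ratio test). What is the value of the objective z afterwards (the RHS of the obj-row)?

Ratio test on column x1 — row 1: entry -4 ≤ 0; row 2: 4/(3/2) = 8/3. Minimum is 8/3 at row 2 (x2 leaves); pivot element 3/2.
Pivot on row 2; the obj-row RHS becomes 16 − (-3)·(8/3) = 24.

24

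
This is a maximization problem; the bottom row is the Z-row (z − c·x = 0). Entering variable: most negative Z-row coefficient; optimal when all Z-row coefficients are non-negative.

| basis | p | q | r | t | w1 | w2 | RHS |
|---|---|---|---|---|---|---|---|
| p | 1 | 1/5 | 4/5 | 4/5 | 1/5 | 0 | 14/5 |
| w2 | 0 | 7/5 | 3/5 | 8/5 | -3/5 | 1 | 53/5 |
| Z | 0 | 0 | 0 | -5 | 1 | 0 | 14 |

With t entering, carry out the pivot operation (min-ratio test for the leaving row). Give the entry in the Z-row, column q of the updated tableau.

Ratio test on column t — row 1: (14/5)/(4/5) = 7/2; row 2: (53/5)/(8/5) = 53/8. Minimum is 7/2 at row 1 (p leaves); pivot element 4/5.
Divide row 1 by 4/5; eliminate column t from the other rows.
Z-row update in column q: 0 − (-5)·(1/4) = 5/4.

5/4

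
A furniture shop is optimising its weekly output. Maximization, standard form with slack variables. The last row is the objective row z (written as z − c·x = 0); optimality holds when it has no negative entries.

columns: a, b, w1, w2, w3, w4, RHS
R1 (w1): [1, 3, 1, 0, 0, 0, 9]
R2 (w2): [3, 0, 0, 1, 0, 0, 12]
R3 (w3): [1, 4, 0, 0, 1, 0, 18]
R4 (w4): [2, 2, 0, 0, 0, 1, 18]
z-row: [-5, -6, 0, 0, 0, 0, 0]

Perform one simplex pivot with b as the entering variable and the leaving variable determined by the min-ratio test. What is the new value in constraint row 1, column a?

1/3

Ratio test on column b — row 1: 9/3 = 3; row 2: entry 0 ≤ 0; row 3: 18/4 = 9/2; row 4: 18/2 = 9. Minimum is 3 at row 1 (w1 leaves); pivot element 3.
Divide row 1 by 3; eliminate column b from the other rows.
In the new row 1, the a entry is the old entry divided by the pivot: 1/3 = 1/3.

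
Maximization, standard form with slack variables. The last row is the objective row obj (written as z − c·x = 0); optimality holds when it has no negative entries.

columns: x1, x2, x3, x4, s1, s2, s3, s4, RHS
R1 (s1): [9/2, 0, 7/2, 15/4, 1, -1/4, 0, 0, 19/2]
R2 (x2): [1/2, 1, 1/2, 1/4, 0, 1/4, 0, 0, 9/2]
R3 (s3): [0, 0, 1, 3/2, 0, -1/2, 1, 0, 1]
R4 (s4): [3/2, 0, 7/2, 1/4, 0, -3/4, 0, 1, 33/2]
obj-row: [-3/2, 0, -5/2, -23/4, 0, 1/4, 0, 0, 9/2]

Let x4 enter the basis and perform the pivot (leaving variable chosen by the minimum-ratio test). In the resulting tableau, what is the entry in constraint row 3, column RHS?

2/3

Ratio test on column x4 — row 1: (19/2)/(15/4) = 38/15; row 2: (9/2)/(1/4) = 18; row 3: 1/(3/2) = 2/3; row 4: (33/2)/(1/4) = 66. Minimum is 2/3 at row 3 (s3 leaves); pivot element 3/2.
Divide row 3 by 3/2; eliminate column x4 from the other rows.
In the new row 3, the RHS entry is the old entry divided by the pivot: 1/(3/2) = 2/3.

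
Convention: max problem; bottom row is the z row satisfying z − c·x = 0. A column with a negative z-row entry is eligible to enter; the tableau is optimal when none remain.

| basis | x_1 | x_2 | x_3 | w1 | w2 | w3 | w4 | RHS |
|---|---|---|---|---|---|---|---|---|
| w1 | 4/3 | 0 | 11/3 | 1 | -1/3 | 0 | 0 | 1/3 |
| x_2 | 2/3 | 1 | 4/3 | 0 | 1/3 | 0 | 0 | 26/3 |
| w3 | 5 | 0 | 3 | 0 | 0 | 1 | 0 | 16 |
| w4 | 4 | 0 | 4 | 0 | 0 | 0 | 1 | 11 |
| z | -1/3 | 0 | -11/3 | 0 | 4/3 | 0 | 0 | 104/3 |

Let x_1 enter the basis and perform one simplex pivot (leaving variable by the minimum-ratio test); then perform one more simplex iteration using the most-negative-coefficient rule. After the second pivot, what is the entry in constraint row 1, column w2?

Ratio test on column x_1 — row 1: (1/3)/(4/3) = 1/4; row 2: (26/3)/(2/3) = 13; row 3: 16/5 = 16/5; row 4: 11/4 = 11/4. Minimum is 1/4 at row 1 (w1 leaves); pivot element 4/3.
Divide row 1 by 4/3; eliminate column x_1 from the other rows.
Second iteration: most negative z-row entry is -11/4 in column x_3, so x_3 enters.
Ratio test on column x_3 — row 1: (1/4)/(11/4) = 1/11; row 2: entry -1/2 ≤ 0; row 3: entry -43/4 ≤ 0; row 4: entry -7 ≤ 0. Minimum is 1/11 at row 1 (x_1 leaves); pivot element 11/4.
Divide row 1 by 11/4; eliminate column x_3 from the other rows.
After both pivots, the entry at constraint row 1, column w2 is -1/11.

-1/11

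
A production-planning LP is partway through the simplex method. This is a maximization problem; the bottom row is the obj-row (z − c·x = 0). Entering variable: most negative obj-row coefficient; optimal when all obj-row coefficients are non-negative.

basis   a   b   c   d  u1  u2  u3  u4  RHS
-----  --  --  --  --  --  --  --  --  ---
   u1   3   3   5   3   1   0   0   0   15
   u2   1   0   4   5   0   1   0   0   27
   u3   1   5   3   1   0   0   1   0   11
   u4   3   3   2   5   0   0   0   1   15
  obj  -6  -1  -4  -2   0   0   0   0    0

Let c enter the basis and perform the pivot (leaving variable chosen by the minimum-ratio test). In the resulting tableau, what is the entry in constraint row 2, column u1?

-4/5

Ratio test on column c — row 1: 15/5 = 3; row 2: 27/4 = 27/4; row 3: 11/3 = 11/3; row 4: 15/2 = 15/2. Minimum is 3 at row 1 (u1 leaves); pivot element 5.
Divide row 1 by 5; eliminate column c from the other rows.
Row 2 update in column u1: 0 − 4·(1/5) = -4/5.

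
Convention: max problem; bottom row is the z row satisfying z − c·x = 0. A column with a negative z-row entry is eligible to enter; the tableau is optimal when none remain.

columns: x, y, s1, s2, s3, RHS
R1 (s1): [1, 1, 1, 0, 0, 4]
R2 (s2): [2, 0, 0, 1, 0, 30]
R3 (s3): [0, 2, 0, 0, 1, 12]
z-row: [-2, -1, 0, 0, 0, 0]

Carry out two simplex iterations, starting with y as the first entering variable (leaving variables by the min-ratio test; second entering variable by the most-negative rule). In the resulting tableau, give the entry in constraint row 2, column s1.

Ratio test on column y — row 1: 4/1 = 4; row 2: entry 0 ≤ 0; row 3: 12/2 = 6. Minimum is 4 at row 1 (s1 leaves); pivot element 1.
Divide row 1 by 1; eliminate column y from the other rows.
Second iteration: most negative z-row entry is -1 in column x, so x enters.
Ratio test on column x — row 1: 4/1 = 4; row 2: 30/2 = 15; row 3: entry -2 ≤ 0. Minimum is 4 at row 1 (y leaves); pivot element 1.
Divide row 1 by 1; eliminate column x from the other rows.
After both pivots, the entry at constraint row 2, column s1 is -2.

-2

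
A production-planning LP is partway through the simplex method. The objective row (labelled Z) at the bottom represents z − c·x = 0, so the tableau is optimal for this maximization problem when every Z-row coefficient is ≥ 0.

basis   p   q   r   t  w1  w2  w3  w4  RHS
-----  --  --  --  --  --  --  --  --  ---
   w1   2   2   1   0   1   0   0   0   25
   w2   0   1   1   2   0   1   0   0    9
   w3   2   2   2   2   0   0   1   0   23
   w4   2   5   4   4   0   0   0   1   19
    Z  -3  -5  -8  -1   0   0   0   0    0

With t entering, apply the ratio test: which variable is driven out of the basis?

w2

Column t entries and ratios — w1: 0 ≤ 0, skip; w2: 9/2 = 9/2; w3: 23/2 = 23/2; w4: 19/4 = 19/4.
Smallest ratio is 9/2 in the row of w2, so w2 leaves.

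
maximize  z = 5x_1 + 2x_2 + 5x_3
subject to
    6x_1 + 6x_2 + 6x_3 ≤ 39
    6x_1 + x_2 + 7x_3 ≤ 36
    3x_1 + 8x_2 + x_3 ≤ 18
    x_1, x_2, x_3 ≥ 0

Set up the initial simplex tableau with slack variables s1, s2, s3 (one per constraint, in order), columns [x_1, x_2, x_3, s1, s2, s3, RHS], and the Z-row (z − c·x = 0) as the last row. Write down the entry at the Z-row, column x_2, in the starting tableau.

The Z-row carries the negated objective coefficients: the x_2 entry is -2.

-2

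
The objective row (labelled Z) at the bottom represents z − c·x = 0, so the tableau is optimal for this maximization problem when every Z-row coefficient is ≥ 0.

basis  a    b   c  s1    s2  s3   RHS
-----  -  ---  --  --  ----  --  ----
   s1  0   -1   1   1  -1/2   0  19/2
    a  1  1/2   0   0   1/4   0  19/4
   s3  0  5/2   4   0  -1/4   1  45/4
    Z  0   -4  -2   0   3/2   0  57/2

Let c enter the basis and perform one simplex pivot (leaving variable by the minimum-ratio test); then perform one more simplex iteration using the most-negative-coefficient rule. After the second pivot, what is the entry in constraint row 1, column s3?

2/5

Ratio test on column c — row 1: (19/2)/1 = 19/2; row 2: entry 0 ≤ 0; row 3: (45/4)/4 = 45/16. Minimum is 45/16 at row 3 (s3 leaves); pivot element 4.
Divide row 3 by 4; eliminate column c from the other rows.
Second iteration: most negative Z-row entry is -11/4 in column b, so b enters.
Ratio test on column b — row 1: entry -13/8 ≤ 0; row 2: (19/4)/(1/2) = 19/2; row 3: (45/16)/(5/8) = 9/2. Minimum is 9/2 at row 3 (c leaves); pivot element 5/8.
Divide row 3 by 5/8; eliminate column b from the other rows.
After both pivots, the entry at constraint row 1, column s3 is 2/5.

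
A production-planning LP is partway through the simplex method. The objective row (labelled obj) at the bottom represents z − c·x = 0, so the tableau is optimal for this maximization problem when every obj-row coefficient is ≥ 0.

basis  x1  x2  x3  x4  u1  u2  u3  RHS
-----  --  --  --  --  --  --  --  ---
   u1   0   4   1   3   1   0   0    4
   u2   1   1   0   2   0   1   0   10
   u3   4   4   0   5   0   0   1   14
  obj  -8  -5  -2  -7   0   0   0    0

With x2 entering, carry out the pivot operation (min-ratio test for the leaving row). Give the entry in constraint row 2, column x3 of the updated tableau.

-1/4

Ratio test on column x2 — row 1: 4/4 = 1; row 2: 10/1 = 10; row 3: 14/4 = 7/2. Minimum is 1 at row 1 (u1 leaves); pivot element 4.
Divide row 1 by 4; eliminate column x2 from the other rows.
Row 2 update in column x3: 0 − 1·(1/4) = -1/4.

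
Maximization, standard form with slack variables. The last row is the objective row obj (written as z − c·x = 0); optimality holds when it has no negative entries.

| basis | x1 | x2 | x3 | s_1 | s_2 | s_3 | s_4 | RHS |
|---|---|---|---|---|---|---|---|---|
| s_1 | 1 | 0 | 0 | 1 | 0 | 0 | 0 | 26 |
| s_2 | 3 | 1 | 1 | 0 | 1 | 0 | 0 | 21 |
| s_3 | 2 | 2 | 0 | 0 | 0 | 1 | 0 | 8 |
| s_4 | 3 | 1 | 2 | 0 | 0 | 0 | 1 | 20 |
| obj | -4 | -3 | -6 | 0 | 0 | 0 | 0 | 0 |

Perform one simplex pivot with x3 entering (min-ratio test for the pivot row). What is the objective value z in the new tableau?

Ratio test on column x3 — row 1: entry 0 ≤ 0; row 2: 21/1 = 21; row 3: entry 0 ≤ 0; row 4: 20/2 = 10. Minimum is 10 at row 4 (s_4 leaves); pivot element 2.
Pivot on row 4; the obj-row RHS becomes 0 − (-6)·10 = 60.

60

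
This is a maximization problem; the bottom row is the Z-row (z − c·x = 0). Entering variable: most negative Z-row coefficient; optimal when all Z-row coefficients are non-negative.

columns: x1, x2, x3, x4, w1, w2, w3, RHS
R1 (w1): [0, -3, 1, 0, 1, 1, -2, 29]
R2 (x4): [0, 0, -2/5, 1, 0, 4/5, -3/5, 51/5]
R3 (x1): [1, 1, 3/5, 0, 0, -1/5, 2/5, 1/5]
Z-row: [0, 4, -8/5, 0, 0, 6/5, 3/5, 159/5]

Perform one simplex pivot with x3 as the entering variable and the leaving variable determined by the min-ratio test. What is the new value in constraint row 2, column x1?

2/3

Ratio test on column x3 — row 1: 29/1 = 29; row 2: entry -2/5 ≤ 0; row 3: (1/5)/(3/5) = 1/3. Minimum is 1/3 at row 3 (x1 leaves); pivot element 3/5.
Divide row 3 by 3/5; eliminate column x3 from the other rows.
Row 2 update in column x1: 0 − (-2/5)·(5/3) = 2/3.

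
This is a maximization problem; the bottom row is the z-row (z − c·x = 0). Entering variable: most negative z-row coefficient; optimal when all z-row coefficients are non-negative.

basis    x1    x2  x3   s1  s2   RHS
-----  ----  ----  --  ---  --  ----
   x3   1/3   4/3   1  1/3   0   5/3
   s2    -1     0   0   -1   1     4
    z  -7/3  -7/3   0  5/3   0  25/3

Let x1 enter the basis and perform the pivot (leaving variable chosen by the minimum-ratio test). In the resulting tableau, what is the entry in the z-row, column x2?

Ratio test on column x1 — row 1: (5/3)/(1/3) = 5; row 2: entry -1 ≤ 0. Minimum is 5 at row 1 (x3 leaves); pivot element 1/3.
Divide row 1 by 1/3; eliminate column x1 from the other rows.
z-row update in column x2: -7/3 − (-7/3)·4 = 7.

7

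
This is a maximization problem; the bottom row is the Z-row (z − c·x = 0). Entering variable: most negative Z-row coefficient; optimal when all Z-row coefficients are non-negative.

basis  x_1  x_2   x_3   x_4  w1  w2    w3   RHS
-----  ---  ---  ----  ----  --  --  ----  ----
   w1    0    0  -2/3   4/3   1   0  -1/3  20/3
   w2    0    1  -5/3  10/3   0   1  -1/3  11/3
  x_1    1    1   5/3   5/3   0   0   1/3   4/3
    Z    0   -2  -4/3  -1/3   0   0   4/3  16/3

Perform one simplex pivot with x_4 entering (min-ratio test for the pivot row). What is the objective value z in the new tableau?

28/5

Ratio test on column x_4 — row 1: (20/3)/(4/3) = 5; row 2: (11/3)/(10/3) = 11/10; row 3: (4/3)/(5/3) = 4/5. Minimum is 4/5 at row 3 (x_1 leaves); pivot element 5/3.
Pivot on row 3; the Z-row RHS becomes 16/3 − (-1/3)·(4/5) = 28/5.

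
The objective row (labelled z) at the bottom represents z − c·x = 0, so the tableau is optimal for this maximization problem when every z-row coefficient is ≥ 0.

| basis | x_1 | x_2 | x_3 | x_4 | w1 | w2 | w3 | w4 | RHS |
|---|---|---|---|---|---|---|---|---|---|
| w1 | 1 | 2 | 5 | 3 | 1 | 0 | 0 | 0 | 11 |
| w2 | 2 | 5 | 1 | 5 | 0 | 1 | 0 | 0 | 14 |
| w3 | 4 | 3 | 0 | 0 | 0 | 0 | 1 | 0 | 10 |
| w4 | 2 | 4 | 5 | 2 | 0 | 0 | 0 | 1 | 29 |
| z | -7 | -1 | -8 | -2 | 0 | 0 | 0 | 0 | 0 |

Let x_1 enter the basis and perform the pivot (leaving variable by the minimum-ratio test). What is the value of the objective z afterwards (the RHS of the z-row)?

35/2

Ratio test on column x_1 — row 1: 11/1 = 11; row 2: 14/2 = 7; row 3: 10/4 = 5/2; row 4: 29/2 = 29/2. Minimum is 5/2 at row 3 (w3 leaves); pivot element 4.
Pivot on row 3; the z-row RHS becomes 0 − (-7)·(5/2) = 35/2.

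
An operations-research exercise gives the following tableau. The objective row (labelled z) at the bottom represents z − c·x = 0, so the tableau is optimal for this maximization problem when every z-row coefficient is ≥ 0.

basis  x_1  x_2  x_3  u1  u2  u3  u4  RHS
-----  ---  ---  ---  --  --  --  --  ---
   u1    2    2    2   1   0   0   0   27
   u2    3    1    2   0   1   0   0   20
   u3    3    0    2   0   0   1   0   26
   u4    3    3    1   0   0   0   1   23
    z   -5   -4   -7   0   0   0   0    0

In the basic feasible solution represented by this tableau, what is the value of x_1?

x_1 is not in the basis, so in the current basic feasible solution x_1 = 0.

0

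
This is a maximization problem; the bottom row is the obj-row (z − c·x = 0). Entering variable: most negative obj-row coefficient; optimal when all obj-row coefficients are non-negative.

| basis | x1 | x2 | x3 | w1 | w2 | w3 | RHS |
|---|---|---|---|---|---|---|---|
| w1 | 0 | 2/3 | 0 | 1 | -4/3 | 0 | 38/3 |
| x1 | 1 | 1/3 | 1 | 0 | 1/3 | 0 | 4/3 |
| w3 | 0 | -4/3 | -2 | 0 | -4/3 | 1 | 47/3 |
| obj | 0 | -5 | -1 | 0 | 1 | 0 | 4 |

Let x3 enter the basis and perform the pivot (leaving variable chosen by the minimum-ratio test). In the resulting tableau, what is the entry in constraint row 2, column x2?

1/3

Ratio test on column x3 — row 1: entry 0 ≤ 0; row 2: (4/3)/1 = 4/3; row 3: entry -2 ≤ 0. Minimum is 4/3 at row 2 (x1 leaves); pivot element 1.
Divide row 2 by 1; eliminate column x3 from the other rows.
In the new row 2, the x2 entry is the old entry divided by the pivot: (1/3)/1 = 1/3.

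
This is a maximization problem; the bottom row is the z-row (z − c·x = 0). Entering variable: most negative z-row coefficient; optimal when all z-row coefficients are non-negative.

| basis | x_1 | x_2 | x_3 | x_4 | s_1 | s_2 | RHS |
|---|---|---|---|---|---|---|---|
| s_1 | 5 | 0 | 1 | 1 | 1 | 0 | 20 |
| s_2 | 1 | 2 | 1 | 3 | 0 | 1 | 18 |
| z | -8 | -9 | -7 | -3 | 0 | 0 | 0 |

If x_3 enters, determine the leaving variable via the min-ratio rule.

s_2

Column x_3 entries and ratios — s_1: 20/1 = 20; s_2: 18/1 = 18.
Smallest ratio is 18 in the row of s_2, so s_2 leaves.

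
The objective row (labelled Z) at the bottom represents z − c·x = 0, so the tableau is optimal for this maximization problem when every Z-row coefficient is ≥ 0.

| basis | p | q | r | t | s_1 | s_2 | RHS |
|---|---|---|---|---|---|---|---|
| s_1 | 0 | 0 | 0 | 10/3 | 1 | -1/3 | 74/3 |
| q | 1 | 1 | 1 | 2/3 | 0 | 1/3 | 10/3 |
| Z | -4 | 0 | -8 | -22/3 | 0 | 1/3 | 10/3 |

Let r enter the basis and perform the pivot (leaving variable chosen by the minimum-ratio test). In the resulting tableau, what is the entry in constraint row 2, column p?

Ratio test on column r — row 1: entry 0 ≤ 0; row 2: (10/3)/1 = 10/3. Minimum is 10/3 at row 2 (q leaves); pivot element 1.
Divide row 2 by 1; eliminate column r from the other rows.
In the new row 2, the p entry is the old entry divided by the pivot: 1/1 = 1.

1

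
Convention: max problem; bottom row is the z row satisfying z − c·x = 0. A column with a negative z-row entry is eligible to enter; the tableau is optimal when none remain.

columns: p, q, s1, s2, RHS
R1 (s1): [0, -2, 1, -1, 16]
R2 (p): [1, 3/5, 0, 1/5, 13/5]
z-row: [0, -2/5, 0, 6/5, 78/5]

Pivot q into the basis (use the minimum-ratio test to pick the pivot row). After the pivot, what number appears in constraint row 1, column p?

Ratio test on column q — row 1: entry -2 ≤ 0; row 2: (13/5)/(3/5) = 13/3. Minimum is 13/3 at row 2 (p leaves); pivot element 3/5.
Divide row 2 by 3/5; eliminate column q from the other rows.
Row 1 update in column p: 0 − (-2)·(5/3) = 10/3.

10/3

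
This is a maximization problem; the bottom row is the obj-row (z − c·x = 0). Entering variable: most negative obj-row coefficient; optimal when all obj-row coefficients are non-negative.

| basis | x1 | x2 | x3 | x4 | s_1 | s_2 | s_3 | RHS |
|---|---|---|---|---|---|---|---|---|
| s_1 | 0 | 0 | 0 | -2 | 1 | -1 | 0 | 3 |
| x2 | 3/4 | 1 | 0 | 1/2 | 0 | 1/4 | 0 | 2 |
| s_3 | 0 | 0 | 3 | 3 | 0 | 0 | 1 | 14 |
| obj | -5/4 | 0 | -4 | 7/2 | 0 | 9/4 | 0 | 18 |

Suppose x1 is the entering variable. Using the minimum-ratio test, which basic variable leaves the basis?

Column x1 entries and ratios — s_1: 0 ≤ 0, skip; x2: 2/(3/4) = 8/3; s_3: 0 ≤ 0, skip.
Smallest ratio is 8/3 in the row of x2, so x2 leaves.

x2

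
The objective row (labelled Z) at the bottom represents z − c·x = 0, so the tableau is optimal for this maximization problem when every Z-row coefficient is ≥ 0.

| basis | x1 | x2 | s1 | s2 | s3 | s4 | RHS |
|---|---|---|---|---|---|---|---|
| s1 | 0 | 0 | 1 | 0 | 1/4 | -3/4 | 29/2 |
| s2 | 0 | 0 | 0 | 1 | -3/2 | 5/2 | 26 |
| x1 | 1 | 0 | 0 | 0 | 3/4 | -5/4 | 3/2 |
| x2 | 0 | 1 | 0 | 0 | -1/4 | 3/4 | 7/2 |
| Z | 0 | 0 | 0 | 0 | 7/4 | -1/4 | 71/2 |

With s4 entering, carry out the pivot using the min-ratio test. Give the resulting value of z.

Ratio test on column s4 — row 1: entry -3/4 ≤ 0; row 2: 26/(5/2) = 52/5; row 3: entry -5/4 ≤ 0; row 4: (7/2)/(3/4) = 14/3. Minimum is 14/3 at row 4 (x2 leaves); pivot element 3/4.
Pivot on row 4; the Z-row RHS becomes 71/2 − (-1/4)·(14/3) = 110/3.

110/3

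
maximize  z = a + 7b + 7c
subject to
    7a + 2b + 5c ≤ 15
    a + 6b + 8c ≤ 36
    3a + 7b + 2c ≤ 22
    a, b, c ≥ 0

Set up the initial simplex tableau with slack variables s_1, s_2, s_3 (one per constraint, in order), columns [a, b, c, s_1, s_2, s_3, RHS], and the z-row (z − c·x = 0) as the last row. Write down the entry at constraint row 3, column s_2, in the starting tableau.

0

Slack s_2 belongs to constraint 2; its column is the unit vector e_2, so the entry in row 3 is 0.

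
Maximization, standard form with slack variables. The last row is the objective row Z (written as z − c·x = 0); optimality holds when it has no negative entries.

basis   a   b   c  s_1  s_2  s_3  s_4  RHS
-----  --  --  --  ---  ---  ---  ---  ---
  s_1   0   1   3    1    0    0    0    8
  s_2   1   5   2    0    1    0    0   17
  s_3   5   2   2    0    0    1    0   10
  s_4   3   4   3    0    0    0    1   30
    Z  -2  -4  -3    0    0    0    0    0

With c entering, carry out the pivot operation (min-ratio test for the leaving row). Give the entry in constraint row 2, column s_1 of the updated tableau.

Ratio test on column c — row 1: 8/3 = 8/3; row 2: 17/2 = 17/2; row 3: 10/2 = 5; row 4: 30/3 = 10. Minimum is 8/3 at row 1 (s_1 leaves); pivot element 3.
Divide row 1 by 3; eliminate column c from the other rows.
Row 2 update in column s_1: 0 − 2·(1/3) = -2/3.

-2/3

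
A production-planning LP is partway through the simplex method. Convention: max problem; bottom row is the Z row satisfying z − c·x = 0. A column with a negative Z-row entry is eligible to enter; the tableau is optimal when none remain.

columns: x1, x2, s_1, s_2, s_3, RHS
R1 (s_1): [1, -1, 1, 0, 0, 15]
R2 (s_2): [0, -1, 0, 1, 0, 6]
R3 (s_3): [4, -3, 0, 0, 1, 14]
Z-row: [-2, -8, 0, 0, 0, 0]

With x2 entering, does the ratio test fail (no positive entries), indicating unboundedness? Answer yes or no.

Every constraint-row entry in column x2 is ≤ 0, so increasing x2 is unbounded.

yes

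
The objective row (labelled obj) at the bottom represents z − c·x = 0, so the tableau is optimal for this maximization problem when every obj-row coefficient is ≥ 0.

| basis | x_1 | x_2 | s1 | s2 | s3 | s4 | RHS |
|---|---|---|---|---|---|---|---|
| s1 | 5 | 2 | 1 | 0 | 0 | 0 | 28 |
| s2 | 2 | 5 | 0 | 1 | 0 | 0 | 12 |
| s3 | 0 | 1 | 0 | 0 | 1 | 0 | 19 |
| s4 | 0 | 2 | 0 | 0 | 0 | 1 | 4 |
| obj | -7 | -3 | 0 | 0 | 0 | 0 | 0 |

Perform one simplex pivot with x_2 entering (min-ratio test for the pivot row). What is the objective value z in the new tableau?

Ratio test on column x_2 — row 1: 28/2 = 14; row 2: 12/5 = 12/5; row 3: 19/1 = 19; row 4: 4/2 = 2. Minimum is 2 at row 4 (s4 leaves); pivot element 2.
Pivot on row 4; the obj-row RHS becomes 0 − (-3)·2 = 6.

6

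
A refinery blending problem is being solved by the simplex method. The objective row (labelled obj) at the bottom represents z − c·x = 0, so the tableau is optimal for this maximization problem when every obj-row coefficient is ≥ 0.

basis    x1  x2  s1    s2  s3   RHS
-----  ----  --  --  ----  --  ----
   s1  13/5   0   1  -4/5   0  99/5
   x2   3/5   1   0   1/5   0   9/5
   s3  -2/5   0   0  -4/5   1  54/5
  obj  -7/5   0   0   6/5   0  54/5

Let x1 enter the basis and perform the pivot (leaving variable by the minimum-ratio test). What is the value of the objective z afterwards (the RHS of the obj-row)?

15

Ratio test on column x1 — row 1: (99/5)/(13/5) = 99/13; row 2: (9/5)/(3/5) = 3; row 3: entry -2/5 ≤ 0. Minimum is 3 at row 2 (x2 leaves); pivot element 3/5.
Pivot on row 2; the obj-row RHS becomes 54/5 − (-7/5)·3 = 15.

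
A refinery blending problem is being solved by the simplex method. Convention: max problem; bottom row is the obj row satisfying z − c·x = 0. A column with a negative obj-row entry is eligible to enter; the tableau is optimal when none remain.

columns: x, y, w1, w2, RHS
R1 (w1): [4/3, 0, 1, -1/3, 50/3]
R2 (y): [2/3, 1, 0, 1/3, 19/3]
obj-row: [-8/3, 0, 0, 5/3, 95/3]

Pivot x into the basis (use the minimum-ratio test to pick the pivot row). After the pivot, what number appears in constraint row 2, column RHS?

Ratio test on column x — row 1: (50/3)/(4/3) = 25/2; row 2: (19/3)/(2/3) = 19/2. Minimum is 19/2 at row 2 (y leaves); pivot element 2/3.
Divide row 2 by 2/3; eliminate column x from the other rows.
In the new row 2, the RHS entry is the old entry divided by the pivot: (19/3)/(2/3) = 19/2.

19/2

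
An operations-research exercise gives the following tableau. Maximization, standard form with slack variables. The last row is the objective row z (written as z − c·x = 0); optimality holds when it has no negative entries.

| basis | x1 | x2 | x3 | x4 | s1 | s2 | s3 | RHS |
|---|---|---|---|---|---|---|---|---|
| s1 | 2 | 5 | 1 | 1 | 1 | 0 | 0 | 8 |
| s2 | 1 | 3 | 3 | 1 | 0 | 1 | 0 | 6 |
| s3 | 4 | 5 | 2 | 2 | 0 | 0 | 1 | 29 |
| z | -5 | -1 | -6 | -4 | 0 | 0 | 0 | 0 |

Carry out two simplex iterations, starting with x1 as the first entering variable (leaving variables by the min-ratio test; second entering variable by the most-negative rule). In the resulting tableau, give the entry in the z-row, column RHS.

Ratio test on column x1 — row 1: 8/2 = 4; row 2: 6/1 = 6; row 3: 29/4 = 29/4. Minimum is 4 at row 1 (s1 leaves); pivot element 2.
Divide row 1 by 2; eliminate column x1 from the other rows.
Second iteration: most negative z-row entry is -7/2 in column x3, so x3 enters.
Ratio test on column x3 — row 1: 4/(1/2) = 8; row 2: 2/(5/2) = 4/5; row 3: entry 0 ≤ 0. Minimum is 4/5 at row 2 (s2 leaves); pivot element 5/2.
Divide row 2 by 5/2; eliminate column x3 from the other rows.
After both pivots, the entry at the z-row, column RHS is 114/5.

114/5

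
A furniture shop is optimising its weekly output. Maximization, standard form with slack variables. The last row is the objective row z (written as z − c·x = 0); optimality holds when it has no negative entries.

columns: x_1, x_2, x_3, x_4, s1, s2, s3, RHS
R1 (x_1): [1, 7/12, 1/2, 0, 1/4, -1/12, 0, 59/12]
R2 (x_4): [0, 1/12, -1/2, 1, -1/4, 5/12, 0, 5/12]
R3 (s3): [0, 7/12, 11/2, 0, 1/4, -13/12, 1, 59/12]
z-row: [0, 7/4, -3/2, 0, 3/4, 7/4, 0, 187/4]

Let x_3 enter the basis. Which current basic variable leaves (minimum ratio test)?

Column x_3 entries and ratios — x_1: (59/12)/(1/2) = 59/6; x_4: -1/2 ≤ 0, skip; s3: (59/12)/(11/2) = 59/66.
Smallest ratio is 59/66 in the row of s3, so s3 leaves.

s3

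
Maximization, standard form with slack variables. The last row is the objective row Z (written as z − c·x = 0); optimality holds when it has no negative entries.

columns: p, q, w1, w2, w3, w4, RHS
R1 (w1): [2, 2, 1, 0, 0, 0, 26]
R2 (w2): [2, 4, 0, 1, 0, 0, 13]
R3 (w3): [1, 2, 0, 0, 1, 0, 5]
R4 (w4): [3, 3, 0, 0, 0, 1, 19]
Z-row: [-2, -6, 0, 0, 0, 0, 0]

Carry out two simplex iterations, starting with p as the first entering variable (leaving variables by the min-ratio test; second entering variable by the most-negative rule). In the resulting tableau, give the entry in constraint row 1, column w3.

Ratio test on column p — row 1: 26/2 = 13; row 2: 13/2 = 13/2; row 3: 5/1 = 5; row 4: 19/3 = 19/3. Minimum is 5 at row 3 (w3 leaves); pivot element 1.
Divide row 3 by 1; eliminate column p from the other rows.
Second iteration: most negative Z-row entry is -2 in column q, so q enters.
Ratio test on column q — row 1: entry -2 ≤ 0; row 2: entry 0 ≤ 0; row 3: 5/2 = 5/2; row 4: entry -3 ≤ 0. Minimum is 5/2 at row 3 (p leaves); pivot element 2.
Divide row 3 by 2; eliminate column q from the other rows.
After both pivots, the entry at constraint row 1, column w3 is -1.

-1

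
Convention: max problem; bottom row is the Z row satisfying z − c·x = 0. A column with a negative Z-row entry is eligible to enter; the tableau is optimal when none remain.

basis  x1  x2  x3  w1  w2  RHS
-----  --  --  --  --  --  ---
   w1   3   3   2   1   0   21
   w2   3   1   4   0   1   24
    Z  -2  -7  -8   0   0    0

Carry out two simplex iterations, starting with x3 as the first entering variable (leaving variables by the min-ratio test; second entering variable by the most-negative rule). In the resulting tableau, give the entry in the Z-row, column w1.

Ratio test on column x3 — row 1: 21/2 = 21/2; row 2: 24/4 = 6. Minimum is 6 at row 2 (w2 leaves); pivot element 4.
Divide row 2 by 4; eliminate column x3 from the other rows.
Second iteration: most negative Z-row entry is -5 in column x2, so x2 enters.
Ratio test on column x2 — row 1: 9/(5/2) = 18/5; row 2: 6/(1/4) = 24. Minimum is 18/5 at row 1 (w1 leaves); pivot element 5/2.
Divide row 1 by 5/2; eliminate column x2 from the other rows.
After both pivots, the entry at the Z-row, column w1 is 2.

2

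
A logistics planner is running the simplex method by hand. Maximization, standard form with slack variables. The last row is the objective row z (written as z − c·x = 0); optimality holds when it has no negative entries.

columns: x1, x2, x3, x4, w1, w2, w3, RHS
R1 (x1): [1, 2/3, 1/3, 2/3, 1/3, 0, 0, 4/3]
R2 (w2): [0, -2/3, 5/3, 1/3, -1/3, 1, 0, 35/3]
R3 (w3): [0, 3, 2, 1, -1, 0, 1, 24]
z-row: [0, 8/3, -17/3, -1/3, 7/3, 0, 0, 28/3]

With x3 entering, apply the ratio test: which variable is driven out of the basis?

Column x3 entries and ratios — x1: (4/3)/(1/3) = 4; w2: (35/3)/(5/3) = 7; w3: 24/2 = 12.
Smallest ratio is 4 in the row of x1, so x1 leaves.

x1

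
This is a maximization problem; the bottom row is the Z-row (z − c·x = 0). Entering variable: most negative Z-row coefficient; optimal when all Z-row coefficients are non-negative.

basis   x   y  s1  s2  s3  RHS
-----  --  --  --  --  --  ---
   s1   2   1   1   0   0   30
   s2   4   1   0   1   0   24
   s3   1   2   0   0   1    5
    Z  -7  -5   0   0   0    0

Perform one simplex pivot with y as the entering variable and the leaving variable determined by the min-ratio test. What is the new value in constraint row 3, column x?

1/2

Ratio test on column y — row 1: 30/1 = 30; row 2: 24/1 = 24; row 3: 5/2 = 5/2. Minimum is 5/2 at row 3 (s3 leaves); pivot element 2.
Divide row 3 by 2; eliminate column y from the other rows.
In the new row 3, the x entry is the old entry divided by the pivot: 1/2 = 1/2.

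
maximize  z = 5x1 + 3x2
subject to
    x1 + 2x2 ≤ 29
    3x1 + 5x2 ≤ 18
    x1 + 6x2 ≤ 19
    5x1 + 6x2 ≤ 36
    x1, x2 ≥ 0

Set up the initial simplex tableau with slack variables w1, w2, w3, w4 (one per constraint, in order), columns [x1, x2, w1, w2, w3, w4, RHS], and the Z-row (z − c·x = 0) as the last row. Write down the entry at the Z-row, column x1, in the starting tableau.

-5

The Z-row carries the negated objective coefficients: the x1 entry is -5.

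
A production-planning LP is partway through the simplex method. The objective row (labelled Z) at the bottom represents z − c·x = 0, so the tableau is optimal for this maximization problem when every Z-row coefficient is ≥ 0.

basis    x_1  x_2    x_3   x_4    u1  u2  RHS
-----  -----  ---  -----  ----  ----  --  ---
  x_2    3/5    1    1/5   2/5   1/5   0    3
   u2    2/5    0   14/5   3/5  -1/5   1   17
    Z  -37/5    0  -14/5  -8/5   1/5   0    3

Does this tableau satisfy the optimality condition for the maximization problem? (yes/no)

no

The Z-row has a negative entry -37/5 in column x_1, so it is not optimal.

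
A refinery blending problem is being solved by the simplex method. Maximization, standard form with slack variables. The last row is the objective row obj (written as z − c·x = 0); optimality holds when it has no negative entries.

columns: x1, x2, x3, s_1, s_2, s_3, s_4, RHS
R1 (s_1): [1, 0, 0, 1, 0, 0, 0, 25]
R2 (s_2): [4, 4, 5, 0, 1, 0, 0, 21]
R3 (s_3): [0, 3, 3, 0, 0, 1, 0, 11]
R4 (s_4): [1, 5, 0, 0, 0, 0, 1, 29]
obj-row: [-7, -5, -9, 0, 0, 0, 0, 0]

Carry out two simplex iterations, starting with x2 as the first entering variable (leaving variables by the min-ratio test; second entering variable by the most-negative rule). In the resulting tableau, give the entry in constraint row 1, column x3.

Ratio test on column x2 — row 1: entry 0 ≤ 0; row 2: 21/4 = 21/4; row 3: 11/3 = 11/3; row 4: 29/5 = 29/5. Minimum is 11/3 at row 3 (s_3 leaves); pivot element 3.
Divide row 3 by 3; eliminate column x2 from the other rows.
Second iteration: most negative obj-row entry is -7 in column x1, so x1 enters.
Ratio test on column x1 — row 1: 25/1 = 25; row 2: (19/3)/4 = 19/12; row 3: entry 0 ≤ 0; row 4: (32/3)/1 = 32/3. Minimum is 19/12 at row 2 (s_2 leaves); pivot element 4.
Divide row 2 by 4; eliminate column x1 from the other rows.
After both pivots, the entry at constraint row 1, column x3 is -1/4.

-1/4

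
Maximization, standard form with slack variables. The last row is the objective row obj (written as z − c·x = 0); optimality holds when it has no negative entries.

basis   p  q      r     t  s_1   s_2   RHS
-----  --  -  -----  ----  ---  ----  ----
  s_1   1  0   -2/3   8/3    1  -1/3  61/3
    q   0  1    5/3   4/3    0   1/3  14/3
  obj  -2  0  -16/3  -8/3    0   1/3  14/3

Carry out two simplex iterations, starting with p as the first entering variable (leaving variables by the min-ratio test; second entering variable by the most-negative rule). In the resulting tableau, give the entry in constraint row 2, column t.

4/5

Ratio test on column p — row 1: (61/3)/1 = 61/3; row 2: entry 0 ≤ 0. Minimum is 61/3 at row 1 (s_1 leaves); pivot element 1.
Divide row 1 by 1; eliminate column p from the other rows.
Second iteration: most negative obj-row entry is -20/3 in column r, so r enters.
Ratio test on column r — row 1: entry -2/3 ≤ 0; row 2: (14/3)/(5/3) = 14/5. Minimum is 14/5 at row 2 (q leaves); pivot element 5/3.
Divide row 2 by 5/3; eliminate column r from the other rows.
After both pivots, the entry at constraint row 2, column t is 4/5.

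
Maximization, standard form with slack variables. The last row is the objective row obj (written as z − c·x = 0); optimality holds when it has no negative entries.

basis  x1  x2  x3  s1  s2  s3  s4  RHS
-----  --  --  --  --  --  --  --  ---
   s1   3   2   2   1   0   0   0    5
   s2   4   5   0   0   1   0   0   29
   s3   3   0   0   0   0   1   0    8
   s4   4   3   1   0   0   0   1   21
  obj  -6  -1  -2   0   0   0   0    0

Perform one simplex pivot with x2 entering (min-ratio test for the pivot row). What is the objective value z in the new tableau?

Ratio test on column x2 — row 1: 5/2 = 5/2; row 2: 29/5 = 29/5; row 3: entry 0 ≤ 0; row 4: 21/3 = 7. Minimum is 5/2 at row 1 (s1 leaves); pivot element 2.
Pivot on row 1; the obj-row RHS becomes 0 − (-1)·(5/2) = 5/2.

5/2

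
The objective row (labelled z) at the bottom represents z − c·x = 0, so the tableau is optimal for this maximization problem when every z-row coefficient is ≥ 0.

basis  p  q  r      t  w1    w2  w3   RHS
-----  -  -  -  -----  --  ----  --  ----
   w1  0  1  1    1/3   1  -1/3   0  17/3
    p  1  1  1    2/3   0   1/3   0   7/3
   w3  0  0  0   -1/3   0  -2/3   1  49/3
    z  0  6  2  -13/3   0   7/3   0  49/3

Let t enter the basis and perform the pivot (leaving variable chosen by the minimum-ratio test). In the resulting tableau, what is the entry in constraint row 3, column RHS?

Ratio test on column t — row 1: (17/3)/(1/3) = 17; row 2: (7/3)/(2/3) = 7/2; row 3: entry -1/3 ≤ 0. Minimum is 7/2 at row 2 (p leaves); pivot element 2/3.
Divide row 2 by 2/3; eliminate column t from the other rows.
Row 3 update in column RHS: 49/3 − (-1/3)·(7/2) = 35/2.

35/2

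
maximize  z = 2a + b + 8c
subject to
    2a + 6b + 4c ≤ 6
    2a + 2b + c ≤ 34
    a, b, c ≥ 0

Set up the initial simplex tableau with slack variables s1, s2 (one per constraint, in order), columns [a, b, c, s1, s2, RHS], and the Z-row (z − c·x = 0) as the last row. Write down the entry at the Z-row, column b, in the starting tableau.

-1

The Z-row carries the negated objective coefficients: the b entry is -1.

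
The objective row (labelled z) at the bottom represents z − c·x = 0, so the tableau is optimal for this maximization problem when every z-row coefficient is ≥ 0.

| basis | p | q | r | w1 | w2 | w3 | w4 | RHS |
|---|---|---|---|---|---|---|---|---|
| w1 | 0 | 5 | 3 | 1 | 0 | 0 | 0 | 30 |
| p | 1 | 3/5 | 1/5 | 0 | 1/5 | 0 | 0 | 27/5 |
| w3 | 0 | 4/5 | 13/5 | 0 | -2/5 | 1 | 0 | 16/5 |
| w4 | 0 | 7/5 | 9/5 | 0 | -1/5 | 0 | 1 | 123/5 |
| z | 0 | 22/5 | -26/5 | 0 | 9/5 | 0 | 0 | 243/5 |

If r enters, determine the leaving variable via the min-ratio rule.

Column r entries and ratios — w1: 30/3 = 10; p: (27/5)/(1/5) = 27; w3: (16/5)/(13/5) = 16/13; w4: (123/5)/(9/5) = 41/3.
Smallest ratio is 16/13 in the row of w3, so w3 leaves.

w3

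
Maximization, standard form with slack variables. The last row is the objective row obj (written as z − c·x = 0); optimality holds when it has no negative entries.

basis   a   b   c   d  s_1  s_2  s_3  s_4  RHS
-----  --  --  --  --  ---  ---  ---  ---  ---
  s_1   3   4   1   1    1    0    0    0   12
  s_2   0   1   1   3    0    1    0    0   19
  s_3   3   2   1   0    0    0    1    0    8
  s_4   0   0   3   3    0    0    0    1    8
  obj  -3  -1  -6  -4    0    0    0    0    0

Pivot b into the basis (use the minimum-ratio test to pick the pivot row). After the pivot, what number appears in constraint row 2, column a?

-3/4

Ratio test on column b — row 1: 12/4 = 3; row 2: 19/1 = 19; row 3: 8/2 = 4; row 4: entry 0 ≤ 0. Minimum is 3 at row 1 (s_1 leaves); pivot element 4.
Divide row 1 by 4; eliminate column b from the other rows.
Row 2 update in column a: 0 − 1·(3/4) = -3/4.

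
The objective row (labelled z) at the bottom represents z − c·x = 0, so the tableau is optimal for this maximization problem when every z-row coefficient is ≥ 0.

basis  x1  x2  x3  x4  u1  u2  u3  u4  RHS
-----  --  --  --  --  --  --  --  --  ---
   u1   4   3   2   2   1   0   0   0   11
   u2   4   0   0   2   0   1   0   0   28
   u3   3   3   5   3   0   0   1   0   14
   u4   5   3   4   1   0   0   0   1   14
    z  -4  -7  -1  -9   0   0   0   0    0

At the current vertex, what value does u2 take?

28

u2 is basic (row 2); its value is the RHS of that row, 28.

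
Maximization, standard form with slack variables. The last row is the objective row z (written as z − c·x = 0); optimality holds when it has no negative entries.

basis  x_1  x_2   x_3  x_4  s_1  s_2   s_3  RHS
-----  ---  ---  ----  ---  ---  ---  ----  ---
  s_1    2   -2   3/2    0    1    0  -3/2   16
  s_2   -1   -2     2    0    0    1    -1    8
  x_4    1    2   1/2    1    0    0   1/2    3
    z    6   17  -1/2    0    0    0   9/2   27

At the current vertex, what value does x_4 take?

x_4 is basic (row 3); its value is the RHS of that row, 3.

3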